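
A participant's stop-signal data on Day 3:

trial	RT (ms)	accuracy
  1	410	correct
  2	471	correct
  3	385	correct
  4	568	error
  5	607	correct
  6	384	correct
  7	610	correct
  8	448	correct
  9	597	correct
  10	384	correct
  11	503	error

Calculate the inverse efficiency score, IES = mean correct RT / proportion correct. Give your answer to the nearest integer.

583 ms

Correct trials (n=9): 410, 471, 385, 607, 384, 610, 448, 597, 384
Mean correct RT = 4296/9 = 477.3333 ms
Proportion correct = 9/11
IES = 477.3333 / (9/11) = 583.407 ms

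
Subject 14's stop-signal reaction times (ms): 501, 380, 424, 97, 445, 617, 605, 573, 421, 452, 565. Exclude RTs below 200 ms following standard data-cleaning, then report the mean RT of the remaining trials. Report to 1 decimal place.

498.3 ms

Excluded: 97
Retained (n=10): Σ = 4983
Mean = 4983/10 = 498.3000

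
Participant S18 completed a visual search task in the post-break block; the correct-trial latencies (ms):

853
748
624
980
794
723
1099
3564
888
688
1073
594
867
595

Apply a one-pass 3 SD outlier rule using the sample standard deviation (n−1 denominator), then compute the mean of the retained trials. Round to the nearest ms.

810 ms

n = 14, ΣRT = 14090, M = 1006.429
Σ(x−M)² = 7391139.43; s = √(7391139.43/13) = 754.022
Cutoffs: 1006.429 ± 3·754.022 → [-1255.6, 3268.5]
Outside: 3564 → excluded.
Retained (n=13): Σ = 10526, mean = 10526/13 = 809.692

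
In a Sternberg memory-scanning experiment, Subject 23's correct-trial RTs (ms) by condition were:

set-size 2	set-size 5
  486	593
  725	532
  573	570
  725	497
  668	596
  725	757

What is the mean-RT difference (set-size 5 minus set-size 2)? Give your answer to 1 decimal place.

-59.5 ms

M(set-size 2) = 3902/6 = 650.333
M(set-size 5) = 3545/6 = 590.833
Difference = 590.833 − 650.333 = -59.500 ms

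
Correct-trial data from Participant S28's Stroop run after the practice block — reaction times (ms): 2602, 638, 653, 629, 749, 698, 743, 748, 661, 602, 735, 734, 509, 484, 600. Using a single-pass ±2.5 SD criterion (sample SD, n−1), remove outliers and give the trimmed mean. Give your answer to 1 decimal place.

n = 15, ΣRT = 11785, M = 785.667
Σ(x−M)² = 3631817.33; s = √(3631817.33/14) = 509.329
Cutoffs: 785.667 ± 2.5·509.329 → [-487.7, 2059.0]
Outside: 2602 → excluded.
Retained (n=14): Σ = 9183, mean = 9183/14 = 655.929

655.9 ms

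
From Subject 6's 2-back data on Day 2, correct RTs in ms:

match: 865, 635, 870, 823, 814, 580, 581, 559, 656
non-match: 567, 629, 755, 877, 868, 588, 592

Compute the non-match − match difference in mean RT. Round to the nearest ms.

-13 ms

M(match) = 6383/9 = 709.222
M(non-match) = 4876/7 = 696.571
Difference = 696.571 − 709.222 = -12.651 ms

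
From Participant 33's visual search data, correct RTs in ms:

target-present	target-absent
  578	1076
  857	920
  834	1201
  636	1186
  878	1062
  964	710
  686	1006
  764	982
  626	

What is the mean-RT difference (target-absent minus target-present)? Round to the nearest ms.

260 ms

M(target-present) = 6823/9 = 758.111
M(target-absent) = 8143/8 = 1017.875
Difference = 1017.875 − 758.111 = 259.764 ms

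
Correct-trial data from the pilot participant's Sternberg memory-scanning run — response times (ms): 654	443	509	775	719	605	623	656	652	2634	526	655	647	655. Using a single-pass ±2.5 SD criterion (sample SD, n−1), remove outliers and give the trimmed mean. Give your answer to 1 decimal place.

624.5 ms

n = 14, ΣRT = 10753, M = 768.071
Σ(x−M)² = 3842444.93; s = √(3842444.93/13) = 543.666
Cutoffs: 768.071 ± 2.5·543.666 → [-591.1, 2127.2]
Outside: 2634 → excluded.
Retained (n=13): Σ = 8119, mean = 8119/13 = 624.538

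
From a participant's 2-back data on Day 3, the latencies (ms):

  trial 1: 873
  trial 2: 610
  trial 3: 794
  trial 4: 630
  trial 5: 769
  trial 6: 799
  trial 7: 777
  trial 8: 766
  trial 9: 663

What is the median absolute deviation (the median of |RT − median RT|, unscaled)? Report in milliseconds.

30 ms

Sorted: 610, 630, 663, 766, 769, 777, 794, 799, 873 → median = 769
|x − 769|: 104, 159, 25, 139, 0, 30, 8, 3, 106
Sorted deviations: 0, 3, 8, 25, 30, 104, 106, 139, 159 → MAD = 30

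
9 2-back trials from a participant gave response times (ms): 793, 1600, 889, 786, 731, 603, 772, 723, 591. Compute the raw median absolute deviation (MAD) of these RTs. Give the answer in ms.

Sorted: 591, 603, 723, 731, 772, 786, 793, 889, 1600 → median = 772
|x − 772|: 21, 828, 117, 14, 41, 169, 0, 49, 181
Sorted deviations: 0, 14, 21, 41, 49, 117, 169, 181, 828 → MAD = 49

49 ms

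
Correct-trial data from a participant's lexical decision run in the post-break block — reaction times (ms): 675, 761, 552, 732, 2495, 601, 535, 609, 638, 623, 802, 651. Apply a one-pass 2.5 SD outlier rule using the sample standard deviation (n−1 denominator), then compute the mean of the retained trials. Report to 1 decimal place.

652.6 ms

n = 12, ΣRT = 9674, M = 806.167
Σ(x−M)² = 3181927.67; s = √(3181927.67/11) = 537.835
Cutoffs: 806.167 ± 2.5·537.835 → [-538.4, 2150.8]
Outside: 2495 → excluded.
Retained (n=11): Σ = 7179, mean = 7179/11 = 652.636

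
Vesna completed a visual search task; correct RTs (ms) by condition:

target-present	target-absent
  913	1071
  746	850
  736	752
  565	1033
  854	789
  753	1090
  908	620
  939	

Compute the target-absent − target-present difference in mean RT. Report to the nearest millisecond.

85 ms

M(target-present) = 6414/8 = 801.750
M(target-absent) = 6205/7 = 886.429
Difference = 886.429 − 801.750 = 84.679 ms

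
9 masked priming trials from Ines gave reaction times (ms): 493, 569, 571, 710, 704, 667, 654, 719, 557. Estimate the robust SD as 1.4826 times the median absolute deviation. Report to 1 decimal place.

96.4 ms

Sorted: 493, 557, 569, 571, 654, 667, 704, 710, 719 → median = 654
|x − 654| sorted: 0, 13, 50, 56, 65, 83, 85, 97, 161 → MAD = 65
Robust SD ≈ 1.4826 × 65 = 96.369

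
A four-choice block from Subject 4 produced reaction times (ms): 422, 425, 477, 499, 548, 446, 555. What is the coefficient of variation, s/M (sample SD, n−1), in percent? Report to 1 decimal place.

11.4%

n = 7, Σ = 3372, M = 481.7143
Σ(x−M)² = 18143.429; s = √(18143.429/6) = 54.9900
CV = 54.9900 / 481.7143 = 0.11415 = 11.415%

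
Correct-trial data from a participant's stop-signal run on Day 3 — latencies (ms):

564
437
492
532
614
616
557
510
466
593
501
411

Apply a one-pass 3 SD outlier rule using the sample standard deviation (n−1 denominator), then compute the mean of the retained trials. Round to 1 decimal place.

524.4 ms

n = 12, ΣRT = 6293, M = 524.417
Σ(x−M)² = 49526.92; s = √(49526.92/11) = 67.100
Cutoffs: 524.417 ± 3·67.100 → [323.1, 725.7]
No RTs fall outside the cutoffs; all 12 retained. Mean = 6293/12 = 524.417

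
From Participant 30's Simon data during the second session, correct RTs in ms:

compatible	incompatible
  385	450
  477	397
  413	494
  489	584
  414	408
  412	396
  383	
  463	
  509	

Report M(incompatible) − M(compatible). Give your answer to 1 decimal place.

M(compatible) = 3945/9 = 438.333
M(incompatible) = 2729/6 = 454.833
Difference = 454.833 − 438.333 = 16.500 ms

16.5 ms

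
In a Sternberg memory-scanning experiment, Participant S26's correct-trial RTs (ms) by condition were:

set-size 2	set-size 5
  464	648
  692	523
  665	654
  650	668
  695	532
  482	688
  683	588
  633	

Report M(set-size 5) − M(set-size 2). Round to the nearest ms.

-6 ms

M(set-size 2) = 4964/8 = 620.500
M(set-size 5) = 4301/7 = 614.429
Difference = 614.429 − 620.500 = -6.071 ms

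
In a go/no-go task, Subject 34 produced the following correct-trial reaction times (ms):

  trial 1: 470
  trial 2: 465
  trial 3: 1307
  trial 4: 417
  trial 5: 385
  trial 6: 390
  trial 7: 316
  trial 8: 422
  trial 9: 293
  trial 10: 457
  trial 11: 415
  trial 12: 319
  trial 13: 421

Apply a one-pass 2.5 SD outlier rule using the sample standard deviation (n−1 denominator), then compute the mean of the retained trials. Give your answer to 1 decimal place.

397.5 ms

n = 13, ΣRT = 6077, M = 467.462
Σ(x−M)² = 802689.23; s = √(802689.23/12) = 258.632
Cutoffs: 467.462 ± 2.5·258.632 → [-179.1, 1114.0]
Outside: 1307 → excluded.
Retained (n=12): Σ = 4770, mean = 4770/12 = 397.500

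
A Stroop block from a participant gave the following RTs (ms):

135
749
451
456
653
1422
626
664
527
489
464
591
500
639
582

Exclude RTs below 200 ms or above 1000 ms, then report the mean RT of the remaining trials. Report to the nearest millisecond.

Excluded: 135, 1422
Retained (n=13): Σ = 7391
Mean = 7391/13 = 568.5385

569 ms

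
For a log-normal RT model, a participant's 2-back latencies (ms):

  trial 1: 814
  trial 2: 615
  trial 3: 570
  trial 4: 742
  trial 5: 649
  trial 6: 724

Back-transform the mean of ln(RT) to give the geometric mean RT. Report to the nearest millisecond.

ln(RT): 6.7020, 6.4216, 6.3456, 6.6093, 6.4754, 6.5848
Mean ln(RT) = 39.1388/6 = 6.52313
Geometric mean = exp(6.52313) = 680.71 ms

681 ms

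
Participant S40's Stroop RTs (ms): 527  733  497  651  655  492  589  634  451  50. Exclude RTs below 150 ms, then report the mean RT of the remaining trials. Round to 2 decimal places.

Excluded: 50
Retained (n=9): Σ = 5229
Mean = 5229/9 = 581.0000

581.00 ms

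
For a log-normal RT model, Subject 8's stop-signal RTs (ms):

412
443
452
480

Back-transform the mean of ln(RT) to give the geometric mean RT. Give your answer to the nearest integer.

446 ms

ln(RT): 6.0210, 6.0936, 6.1137, 6.1738
Mean ln(RT) = 24.4021/4 = 6.10052
Geometric mean = exp(6.10052) = 446.09 ms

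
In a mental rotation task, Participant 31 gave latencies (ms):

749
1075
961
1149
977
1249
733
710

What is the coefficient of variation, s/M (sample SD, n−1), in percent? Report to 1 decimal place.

n = 8, Σ = 7603, M = 950.3750
Σ(x−M)² = 290565.875; s = √(290565.875/7) = 203.7386
CV = 203.7386 / 950.3750 = 0.21438 = 21.438%

21.4%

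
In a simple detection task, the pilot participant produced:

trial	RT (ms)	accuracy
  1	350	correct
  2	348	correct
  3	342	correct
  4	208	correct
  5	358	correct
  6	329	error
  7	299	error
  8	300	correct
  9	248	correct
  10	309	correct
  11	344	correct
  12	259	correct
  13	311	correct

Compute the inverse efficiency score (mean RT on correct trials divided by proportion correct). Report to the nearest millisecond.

363 ms

Correct trials (n=11): 350, 348, 342, 208, 358, 300, 248, 309, 344, 259, 311
Mean correct RT = 3377/11 = 307.0000 ms
Proportion correct = 11/13
IES = 307.0000 / (11/13) = 362.818 ms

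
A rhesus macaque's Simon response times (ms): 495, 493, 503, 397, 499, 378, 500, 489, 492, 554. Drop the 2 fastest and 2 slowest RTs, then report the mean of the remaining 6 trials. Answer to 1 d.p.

494.7 ms

Sorted: 378, 397, 489, 492, 493, 495, 499, 500, 503, 554
Drop lowest 2 (378, 397) and highest 2 (503, 554)
Remaining (n=6): Σ = 2968, mean = 2968/6 = 494.667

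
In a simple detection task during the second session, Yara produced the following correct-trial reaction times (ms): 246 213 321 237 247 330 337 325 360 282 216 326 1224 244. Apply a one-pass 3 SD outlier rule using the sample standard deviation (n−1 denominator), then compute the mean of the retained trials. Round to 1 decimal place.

n = 14, ΣRT = 4908, M = 350.571
Σ(x−M)² = 853361.43; s = √(853361.43/13) = 256.209
Cutoffs: 350.571 ± 3·256.209 → [-418.1, 1119.2]
Outside: 1224 → excluded.
Retained (n=13): Σ = 3684, mean = 3684/13 = 283.385

283.4 ms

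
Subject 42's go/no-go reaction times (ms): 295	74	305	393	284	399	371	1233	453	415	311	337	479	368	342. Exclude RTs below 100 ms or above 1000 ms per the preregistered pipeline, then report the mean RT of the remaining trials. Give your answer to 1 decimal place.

Excluded: 74, 1233
Retained (n=13): Σ = 4752
Mean = 4752/13 = 365.5385

365.5 ms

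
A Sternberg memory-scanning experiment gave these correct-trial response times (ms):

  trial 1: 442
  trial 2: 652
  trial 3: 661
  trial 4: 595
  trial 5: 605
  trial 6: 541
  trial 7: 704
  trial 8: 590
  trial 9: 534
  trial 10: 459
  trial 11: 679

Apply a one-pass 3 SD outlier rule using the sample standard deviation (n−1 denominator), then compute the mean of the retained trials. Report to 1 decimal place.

n = 11, ΣRT = 6462, M = 587.455
Σ(x−M)² = 74582.73; s = √(74582.73/10) = 86.361
Cutoffs: 587.455 ± 3·86.361 → [328.4, 846.5]
No RTs fall outside the cutoffs; all 11 retained. Mean = 6462/11 = 587.455

587.5 ms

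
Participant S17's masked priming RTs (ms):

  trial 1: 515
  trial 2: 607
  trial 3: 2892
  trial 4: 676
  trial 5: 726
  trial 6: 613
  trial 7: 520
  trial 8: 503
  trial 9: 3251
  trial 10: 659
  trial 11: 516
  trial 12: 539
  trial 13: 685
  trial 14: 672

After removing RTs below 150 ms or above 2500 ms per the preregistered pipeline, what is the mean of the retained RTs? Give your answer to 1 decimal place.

602.6 ms

Excluded: 2892, 3251
Retained (n=12): Σ = 7231
Mean = 7231/12 = 602.5833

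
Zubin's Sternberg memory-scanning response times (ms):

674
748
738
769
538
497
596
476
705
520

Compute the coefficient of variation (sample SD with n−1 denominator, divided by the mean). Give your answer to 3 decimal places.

0.181

n = 10, Σ = 6261, M = 626.1000
Σ(x−M)² = 115442.900; s = √(115442.900/9) = 113.2563
CV = 113.2563 / 626.1000 = 0.18089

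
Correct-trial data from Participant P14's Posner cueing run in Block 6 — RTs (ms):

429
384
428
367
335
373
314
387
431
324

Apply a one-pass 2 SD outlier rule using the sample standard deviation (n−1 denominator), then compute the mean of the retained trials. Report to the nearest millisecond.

377 ms

n = 10, ΣRT = 3772, M = 377.200
Σ(x−M)² = 17027.60; s = √(17027.60/9) = 43.497
Cutoffs: 377.200 ± 2·43.497 → [290.2, 464.2]
No RTs fall outside the cutoffs; all 10 retained. Mean = 3772/10 = 377.200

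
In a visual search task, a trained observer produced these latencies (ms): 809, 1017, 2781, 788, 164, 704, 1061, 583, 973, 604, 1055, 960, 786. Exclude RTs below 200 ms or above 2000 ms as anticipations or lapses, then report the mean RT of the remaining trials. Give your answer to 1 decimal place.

849.1 ms

Excluded: 164, 2781
Retained (n=11): Σ = 9340
Mean = 9340/11 = 849.0909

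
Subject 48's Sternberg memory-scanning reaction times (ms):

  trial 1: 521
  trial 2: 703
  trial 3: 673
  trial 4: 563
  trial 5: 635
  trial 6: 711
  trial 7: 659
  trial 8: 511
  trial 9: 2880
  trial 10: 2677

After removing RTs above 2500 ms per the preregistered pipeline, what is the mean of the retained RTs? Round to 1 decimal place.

Excluded: 2677, 2880
Retained (n=8): Σ = 4976
Mean = 4976/8 = 622.0000

622.0 ms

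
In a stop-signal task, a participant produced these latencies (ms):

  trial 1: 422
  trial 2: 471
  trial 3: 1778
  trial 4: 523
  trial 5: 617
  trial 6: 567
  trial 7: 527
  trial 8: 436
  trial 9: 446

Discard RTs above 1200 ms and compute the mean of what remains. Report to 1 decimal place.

Excluded: 1778
Retained (n=8): Σ = 4009
Mean = 4009/8 = 501.1250

501.1 ms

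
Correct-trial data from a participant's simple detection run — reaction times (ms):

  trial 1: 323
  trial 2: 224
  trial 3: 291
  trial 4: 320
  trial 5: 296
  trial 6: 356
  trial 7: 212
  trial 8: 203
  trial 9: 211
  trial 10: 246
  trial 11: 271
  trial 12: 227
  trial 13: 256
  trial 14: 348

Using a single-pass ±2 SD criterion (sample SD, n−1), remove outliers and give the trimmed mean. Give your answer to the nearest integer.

n = 14, ΣRT = 3784, M = 270.286
Σ(x−M)² = 35976.86; s = √(35976.86/13) = 52.607
Cutoffs: 270.286 ± 2·52.607 → [165.1, 375.5]
No RTs fall outside the cutoffs; all 14 retained. Mean = 3784/14 = 270.286

270 ms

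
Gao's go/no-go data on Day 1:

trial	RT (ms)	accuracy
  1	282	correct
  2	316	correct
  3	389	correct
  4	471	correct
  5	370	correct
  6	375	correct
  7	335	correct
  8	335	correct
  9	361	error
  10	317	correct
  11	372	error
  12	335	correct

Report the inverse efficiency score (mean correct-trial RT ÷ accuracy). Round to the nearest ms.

Correct trials (n=10): 282, 316, 389, 471, 370, 375, 335, 335, 317, 335
Mean correct RT = 3525/10 = 352.5000 ms
Proportion correct = 10/12
IES = 352.5000 / (10/12) = 423.000 ms

423 ms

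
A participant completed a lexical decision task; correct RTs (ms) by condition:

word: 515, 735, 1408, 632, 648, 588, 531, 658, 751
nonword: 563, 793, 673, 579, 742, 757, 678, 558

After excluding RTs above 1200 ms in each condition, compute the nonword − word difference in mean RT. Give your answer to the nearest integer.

word: exclude 1408
M(word) = 5058/8 = 632.250
M(nonword) = 5343/8 = 667.875
Difference = 667.875 − 632.250 = 35.625 ms

36 ms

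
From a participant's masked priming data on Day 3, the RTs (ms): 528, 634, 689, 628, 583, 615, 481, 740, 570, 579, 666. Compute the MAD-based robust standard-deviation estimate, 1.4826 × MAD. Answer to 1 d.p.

66.7 ms

Sorted: 481, 528, 570, 579, 583, 615, 628, 634, 666, 689, 740 → median = 615
|x − 615| sorted: 0, 13, 19, 32, 36, 45, 51, 74, 87, 125, 134 → MAD = 45
Robust SD ≈ 1.4826 × 45 = 66.717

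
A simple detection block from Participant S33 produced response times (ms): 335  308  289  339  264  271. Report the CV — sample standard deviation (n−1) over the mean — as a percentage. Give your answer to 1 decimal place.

n = 6, Σ = 1806, M = 301.0000
Σ(x−M)² = 5062.000; s = √(5062.000/5) = 31.8182
CV = 31.8182 / 301.0000 = 0.10571 = 10.571%

10.6%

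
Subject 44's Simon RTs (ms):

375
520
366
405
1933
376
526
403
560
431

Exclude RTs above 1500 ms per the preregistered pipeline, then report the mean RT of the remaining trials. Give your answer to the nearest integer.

440 ms

Excluded: 1933
Retained (n=9): Σ = 3962
Mean = 3962/9 = 440.2222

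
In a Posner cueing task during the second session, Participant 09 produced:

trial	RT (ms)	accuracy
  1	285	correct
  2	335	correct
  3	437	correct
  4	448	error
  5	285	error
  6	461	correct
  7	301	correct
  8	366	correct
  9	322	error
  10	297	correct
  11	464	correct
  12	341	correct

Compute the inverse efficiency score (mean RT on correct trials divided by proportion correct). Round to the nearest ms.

487 ms

Correct trials (n=9): 285, 335, 437, 461, 301, 366, 297, 464, 341
Mean correct RT = 3287/9 = 365.2222 ms
Proportion correct = 9/12
IES = 365.2222 / (9/12) = 486.963 ms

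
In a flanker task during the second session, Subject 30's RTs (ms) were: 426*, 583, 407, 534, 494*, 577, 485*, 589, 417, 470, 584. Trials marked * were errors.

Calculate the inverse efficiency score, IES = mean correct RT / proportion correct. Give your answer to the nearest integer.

Correct trials (n=8): 583, 407, 534, 577, 589, 417, 470, 584
Mean correct RT = 4161/8 = 520.1250 ms
Proportion correct = 8/11
IES = 520.1250 / (8/11) = 715.172 ms

715 ms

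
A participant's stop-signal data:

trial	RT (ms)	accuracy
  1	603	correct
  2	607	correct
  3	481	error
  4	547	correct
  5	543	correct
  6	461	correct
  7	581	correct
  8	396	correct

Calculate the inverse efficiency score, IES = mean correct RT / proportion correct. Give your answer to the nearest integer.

Correct trials (n=7): 603, 607, 547, 543, 461, 581, 396
Mean correct RT = 3738/7 = 534.0000 ms
Proportion correct = 7/8
IES = 534.0000 / (7/8) = 610.286 ms

610 ms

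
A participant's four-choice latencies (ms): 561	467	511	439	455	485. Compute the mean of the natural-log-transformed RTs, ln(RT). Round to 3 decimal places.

6.184

ln(RT): 6.3297, 6.1463, 6.2364, 6.0845, 6.1203, 6.1841
Σ ln(RT) = 37.1014
Mean = 37.1014/6 = 6.18356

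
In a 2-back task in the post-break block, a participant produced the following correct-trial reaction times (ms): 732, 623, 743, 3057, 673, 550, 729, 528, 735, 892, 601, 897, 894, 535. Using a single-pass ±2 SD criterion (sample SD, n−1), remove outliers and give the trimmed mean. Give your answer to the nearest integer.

n = 14, ΣRT = 12189, M = 870.643
Σ(x−M)² = 5361799.21; s = √(5361799.21/13) = 642.220
Cutoffs: 870.643 ± 2·642.220 → [-413.8, 2155.1]
Outside: 3057 → excluded.
Retained (n=13): Σ = 9132, mean = 9132/13 = 702.462

702 ms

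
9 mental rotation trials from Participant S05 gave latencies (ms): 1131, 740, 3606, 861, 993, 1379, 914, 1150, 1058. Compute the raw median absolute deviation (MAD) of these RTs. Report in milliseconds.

Sorted: 740, 861, 914, 993, 1058, 1131, 1150, 1379, 3606 → median = 1058
|x − 1058|: 73, 318, 2548, 197, 65, 321, 144, 92, 0
Sorted deviations: 0, 65, 73, 92, 144, 197, 318, 321, 2548 → MAD = 144

144 ms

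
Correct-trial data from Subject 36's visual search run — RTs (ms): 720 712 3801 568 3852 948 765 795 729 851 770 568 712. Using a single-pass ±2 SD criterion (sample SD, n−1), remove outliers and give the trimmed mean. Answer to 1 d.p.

739.8 ms

n = 13, ΣRT = 15791, M = 1214.692
Σ(x−M)² = 16246330.77; s = √(16246330.77/12) = 1163.555
Cutoffs: 1214.692 ± 2·1163.555 → [-1112.4, 3541.8]
Outside: 3801, 3852 → excluded.
Retained (n=11): Σ = 8138, mean = 8138/11 = 739.818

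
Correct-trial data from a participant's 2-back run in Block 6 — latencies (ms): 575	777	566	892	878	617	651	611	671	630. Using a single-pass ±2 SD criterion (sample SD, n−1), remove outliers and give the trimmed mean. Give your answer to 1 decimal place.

686.8 ms

n = 10, ΣRT = 6868, M = 686.800
Σ(x−M)² = 129267.60; s = √(129267.60/9) = 119.846
Cutoffs: 686.800 ± 2·119.846 → [447.1, 926.5]
No RTs fall outside the cutoffs; all 10 retained. Mean = 6868/10 = 686.800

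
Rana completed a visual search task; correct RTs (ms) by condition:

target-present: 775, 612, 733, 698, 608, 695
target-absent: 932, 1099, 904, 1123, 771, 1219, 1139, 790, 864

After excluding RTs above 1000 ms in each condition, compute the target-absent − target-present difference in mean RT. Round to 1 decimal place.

165.4 ms

target-absent: exclude 1099, 1123, 1219, 1139
M(target-present) = 4121/6 = 686.833
M(target-absent) = 4261/5 = 852.200
Difference = 852.200 − 686.833 = 165.367 ms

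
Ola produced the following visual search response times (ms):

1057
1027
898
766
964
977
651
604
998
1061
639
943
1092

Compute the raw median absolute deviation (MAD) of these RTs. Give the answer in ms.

93 ms

Sorted: 604, 639, 651, 766, 898, 943, 964, 977, 998, 1027, 1057, 1061, 1092 → median = 964
|x − 964|: 93, 63, 66, 198, 0, 13, 313, 360, 34, 97, 325, 21, 128
Sorted deviations: 0, 13, 21, 34, 63, 66, 93, 97, 128, 198, 313, 325, 360 → MAD = 93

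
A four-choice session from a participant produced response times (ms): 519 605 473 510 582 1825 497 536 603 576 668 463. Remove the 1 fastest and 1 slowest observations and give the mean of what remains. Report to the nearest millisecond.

557 ms

Sorted: 463, 473, 497, 510, 519, 536, 576, 582, 603, 605, 668, 1825
Drop lowest 1 (463) and highest 1 (1825)
Remaining (n=10): Σ = 5569, mean = 5569/10 = 556.900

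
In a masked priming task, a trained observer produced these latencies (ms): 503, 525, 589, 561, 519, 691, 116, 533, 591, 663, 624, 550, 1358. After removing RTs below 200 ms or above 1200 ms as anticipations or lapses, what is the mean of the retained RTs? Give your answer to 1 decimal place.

577.2 ms

Excluded: 116, 1358
Retained (n=11): Σ = 6349
Mean = 6349/11 = 577.1818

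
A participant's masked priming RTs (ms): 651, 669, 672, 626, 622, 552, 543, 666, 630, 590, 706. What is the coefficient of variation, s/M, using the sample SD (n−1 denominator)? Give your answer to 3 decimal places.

n = 11, Σ = 6927, M = 629.7273
Σ(x−M)² = 26130.182; s = √(26130.182/10) = 51.1177
CV = 51.1177 / 629.7273 = 0.08117

0.081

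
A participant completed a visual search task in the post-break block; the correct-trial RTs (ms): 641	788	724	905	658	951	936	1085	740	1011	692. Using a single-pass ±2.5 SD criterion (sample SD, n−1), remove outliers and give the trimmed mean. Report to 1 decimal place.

n = 11, ΣRT = 9131, M = 830.091
Σ(x−M)² = 234736.91; s = √(234736.91/10) = 153.211
Cutoffs: 830.091 ± 2.5·153.211 → [447.1, 1213.1]
No RTs fall outside the cutoffs; all 11 retained. Mean = 9131/11 = 830.091

830.1 ms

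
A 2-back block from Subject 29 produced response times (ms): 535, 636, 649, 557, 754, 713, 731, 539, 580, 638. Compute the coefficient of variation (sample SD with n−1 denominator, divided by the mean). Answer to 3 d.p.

n = 10, Σ = 6332, M = 633.2000
Σ(x−M)² = 57959.600; s = √(57959.600/9) = 80.2493
CV = 80.2493 / 633.2000 = 0.12674

0.127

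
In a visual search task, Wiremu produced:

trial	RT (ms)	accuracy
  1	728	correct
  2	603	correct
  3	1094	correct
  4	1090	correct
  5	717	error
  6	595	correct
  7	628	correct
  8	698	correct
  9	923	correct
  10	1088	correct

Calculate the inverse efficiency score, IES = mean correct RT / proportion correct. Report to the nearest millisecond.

Correct trials (n=9): 728, 603, 1094, 1090, 595, 628, 698, 923, 1088
Mean correct RT = 7447/9 = 827.4444 ms
Proportion correct = 9/10
IES = 827.4444 / (9/10) = 919.383 ms

919 ms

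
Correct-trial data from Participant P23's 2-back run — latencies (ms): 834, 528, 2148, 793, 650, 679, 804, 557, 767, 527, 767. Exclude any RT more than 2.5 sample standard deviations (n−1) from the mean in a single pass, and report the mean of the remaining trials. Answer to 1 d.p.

690.6 ms

n = 11, ΣRT = 9054, M = 823.091
Σ(x−M)² = 2059340.91; s = √(2059340.91/10) = 453.800
Cutoffs: 823.091 ± 2.5·453.800 → [-311.4, 1957.6]
Outside: 2148 → excluded.
Retained (n=10): Σ = 6906, mean = 6906/10 = 690.600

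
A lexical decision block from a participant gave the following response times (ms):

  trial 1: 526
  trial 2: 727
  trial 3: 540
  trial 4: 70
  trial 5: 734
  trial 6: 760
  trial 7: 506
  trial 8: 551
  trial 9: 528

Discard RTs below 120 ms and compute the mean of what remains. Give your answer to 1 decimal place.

Excluded: 70
Retained (n=8): Σ = 4872
Mean = 4872/8 = 609.0000

609.0 ms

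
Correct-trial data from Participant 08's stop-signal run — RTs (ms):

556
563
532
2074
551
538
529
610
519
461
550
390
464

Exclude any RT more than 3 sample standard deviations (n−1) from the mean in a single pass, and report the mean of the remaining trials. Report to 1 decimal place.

n = 13, ΣRT = 8337, M = 641.308
Σ(x−M)² = 2260786.77; s = √(2260786.77/12) = 434.049
Cutoffs: 641.308 ± 3·434.049 → [-660.8, 1943.5]
Outside: 2074 → excluded.
Retained (n=12): Σ = 6263, mean = 6263/12 = 521.917

521.9 ms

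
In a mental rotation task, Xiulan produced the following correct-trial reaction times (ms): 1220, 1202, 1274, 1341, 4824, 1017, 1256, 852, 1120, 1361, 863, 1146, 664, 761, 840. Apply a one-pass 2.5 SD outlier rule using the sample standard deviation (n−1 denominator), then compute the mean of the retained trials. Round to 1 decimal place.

n = 15, ΣRT = 19741, M = 1316.067
Σ(x−M)² = 13873216.93; s = √(13873216.93/14) = 995.462
Cutoffs: 1316.067 ± 2.5·995.462 → [-1172.6, 3804.7]
Outside: 4824 → excluded.
Retained (n=14): Σ = 14917, mean = 14917/14 = 1065.500

1065.5 ms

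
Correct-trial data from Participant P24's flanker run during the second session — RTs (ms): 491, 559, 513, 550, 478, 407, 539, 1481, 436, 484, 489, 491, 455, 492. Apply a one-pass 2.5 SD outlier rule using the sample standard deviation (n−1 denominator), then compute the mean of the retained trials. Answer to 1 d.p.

n = 14, ΣRT = 7865, M = 561.786
Σ(x−M)² = 932444.36; s = √(932444.36/13) = 267.818
Cutoffs: 561.786 ± 2.5·267.818 → [-107.8, 1231.3]
Outside: 1481 → excluded.
Retained (n=13): Σ = 6384, mean = 6384/13 = 491.077

491.1 ms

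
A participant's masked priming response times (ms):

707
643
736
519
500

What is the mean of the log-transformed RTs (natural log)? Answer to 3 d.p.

ln(RT): 6.5610, 6.4661, 6.6012, 6.2519, 6.2146
Σ ln(RT) = 32.0949
Mean = 32.0949/5 = 6.41898

6.419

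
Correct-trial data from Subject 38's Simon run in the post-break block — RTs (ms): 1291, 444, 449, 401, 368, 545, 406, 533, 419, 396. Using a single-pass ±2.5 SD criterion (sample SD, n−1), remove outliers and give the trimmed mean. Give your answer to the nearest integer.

440 ms

n = 10, ΣRT = 5252, M = 525.200
Σ(x−M)² = 681619.60; s = √(681619.60/9) = 275.201
Cutoffs: 525.200 ± 2.5·275.201 → [-162.8, 1213.2]
Outside: 1291 → excluded.
Retained (n=9): Σ = 3961, mean = 3961/9 = 440.111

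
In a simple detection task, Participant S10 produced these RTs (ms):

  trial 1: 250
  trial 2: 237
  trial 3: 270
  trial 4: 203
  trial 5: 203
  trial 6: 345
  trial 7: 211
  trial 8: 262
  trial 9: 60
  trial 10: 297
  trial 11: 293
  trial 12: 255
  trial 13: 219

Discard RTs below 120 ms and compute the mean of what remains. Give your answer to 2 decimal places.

253.75 ms

Excluded: 60
Retained (n=12): Σ = 3045
Mean = 3045/12 = 253.7500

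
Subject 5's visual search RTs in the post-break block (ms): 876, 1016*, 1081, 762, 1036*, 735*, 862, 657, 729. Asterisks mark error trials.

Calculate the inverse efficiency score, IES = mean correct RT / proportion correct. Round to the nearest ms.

1242 ms

Correct trials (n=6): 876, 1081, 762, 862, 657, 729
Mean correct RT = 4967/6 = 827.8333 ms
Proportion correct = 6/9
IES = 827.8333 / (6/9) = 1241.750 ms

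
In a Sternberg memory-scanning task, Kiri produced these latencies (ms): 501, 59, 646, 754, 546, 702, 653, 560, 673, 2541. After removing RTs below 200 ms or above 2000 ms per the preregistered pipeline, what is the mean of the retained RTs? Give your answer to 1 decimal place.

629.4 ms

Excluded: 59, 2541
Retained (n=8): Σ = 5035
Mean = 5035/8 = 629.3750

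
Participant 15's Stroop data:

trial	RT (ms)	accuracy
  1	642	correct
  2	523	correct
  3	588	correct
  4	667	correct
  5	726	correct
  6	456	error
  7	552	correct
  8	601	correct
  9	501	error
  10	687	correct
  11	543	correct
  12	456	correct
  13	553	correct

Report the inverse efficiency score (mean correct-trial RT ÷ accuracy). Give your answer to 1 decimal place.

Correct trials (n=11): 642, 523, 588, 667, 726, 552, 601, 687, 543, 456, 553
Mean correct RT = 6538/11 = 594.3636 ms
Proportion correct = 11/13
IES = 594.3636 / (11/13) = 702.430 ms

702.4 ms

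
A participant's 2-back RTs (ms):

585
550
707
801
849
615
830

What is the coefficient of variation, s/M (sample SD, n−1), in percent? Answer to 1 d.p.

17.6%

n = 7, Σ = 4937, M = 705.2857
Σ(x−M)² = 92105.429; s = √(92105.429/6) = 123.8988
CV = 123.8988 / 705.2857 = 0.17567 = 17.567%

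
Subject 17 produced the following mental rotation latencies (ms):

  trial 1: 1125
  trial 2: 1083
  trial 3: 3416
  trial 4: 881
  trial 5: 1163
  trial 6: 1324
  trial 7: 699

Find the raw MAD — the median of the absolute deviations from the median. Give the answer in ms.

Sorted: 699, 881, 1083, 1125, 1163, 1324, 3416 → median = 1125
|x − 1125|: 0, 42, 2291, 244, 38, 199, 426
Sorted deviations: 0, 38, 42, 199, 244, 426, 2291 → MAD = 199

199 ms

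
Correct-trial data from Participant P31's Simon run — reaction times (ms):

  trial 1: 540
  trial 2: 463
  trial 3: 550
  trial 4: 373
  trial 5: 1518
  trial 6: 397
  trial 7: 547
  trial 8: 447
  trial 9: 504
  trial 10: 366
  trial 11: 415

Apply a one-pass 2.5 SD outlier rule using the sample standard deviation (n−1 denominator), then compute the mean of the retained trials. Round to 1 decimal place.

n = 11, ΣRT = 6120, M = 556.364
Σ(x−M)² = 1063800.55; s = √(1063800.55/10) = 326.160
Cutoffs: 556.364 ± 2.5·326.160 → [-259.0, 1371.8]
Outside: 1518 → excluded.
Retained (n=10): Σ = 4602, mean = 4602/10 = 460.200

460.2 ms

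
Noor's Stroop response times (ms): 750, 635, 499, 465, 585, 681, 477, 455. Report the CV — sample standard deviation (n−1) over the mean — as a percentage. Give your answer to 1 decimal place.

n = 8, Σ = 4547, M = 568.3750
Σ(x−M)² = 87089.875; s = √(87089.875/7) = 111.5411
CV = 111.5411 / 568.3750 = 0.19625 = 19.625%

19.6%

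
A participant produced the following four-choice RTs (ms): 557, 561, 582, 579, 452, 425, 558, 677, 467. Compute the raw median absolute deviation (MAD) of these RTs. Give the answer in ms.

Sorted: 425, 452, 467, 557, 558, 561, 579, 582, 677 → median = 558
|x − 558|: 1, 3, 24, 21, 106, 133, 0, 119, 91
Sorted deviations: 0, 1, 3, 21, 24, 91, 106, 119, 133 → MAD = 24

24 ms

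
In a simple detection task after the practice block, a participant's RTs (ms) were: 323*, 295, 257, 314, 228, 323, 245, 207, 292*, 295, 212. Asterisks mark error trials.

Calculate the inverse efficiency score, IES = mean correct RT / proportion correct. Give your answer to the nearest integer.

323 ms

Correct trials (n=9): 295, 257, 314, 228, 323, 245, 207, 295, 212
Mean correct RT = 2376/9 = 264.0000 ms
Proportion correct = 9/11
IES = 264.0000 / (9/11) = 322.667 ms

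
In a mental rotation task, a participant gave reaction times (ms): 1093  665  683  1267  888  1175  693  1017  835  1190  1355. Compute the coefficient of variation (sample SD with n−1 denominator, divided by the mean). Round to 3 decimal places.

n = 11, Σ = 10861, M = 987.3636
Σ(x−M)² = 617952.545; s = √(617952.545/10) = 248.5865
CV = 248.5865 / 987.3636 = 0.25177

0.252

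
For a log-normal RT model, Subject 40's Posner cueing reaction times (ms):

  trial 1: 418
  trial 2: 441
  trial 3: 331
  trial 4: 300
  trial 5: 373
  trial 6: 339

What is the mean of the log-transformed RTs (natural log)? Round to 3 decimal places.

5.896

ln(RT): 6.0355, 6.0890, 5.8021, 5.7038, 5.9216, 5.8260
Σ ln(RT) = 35.3780
Mean = 35.3780/6 = 5.89633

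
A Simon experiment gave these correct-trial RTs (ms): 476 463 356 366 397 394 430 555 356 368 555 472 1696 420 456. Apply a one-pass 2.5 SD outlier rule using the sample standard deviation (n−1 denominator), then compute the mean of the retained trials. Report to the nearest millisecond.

n = 15, ΣRT = 7760, M = 517.333
Σ(x−M)² = 1546621.33; s = √(1546621.33/14) = 332.375
Cutoffs: 517.333 ± 2.5·332.375 → [-313.6, 1348.3]
Outside: 1696 → excluded.
Retained (n=14): Σ = 6064, mean = 6064/14 = 433.143

433 ms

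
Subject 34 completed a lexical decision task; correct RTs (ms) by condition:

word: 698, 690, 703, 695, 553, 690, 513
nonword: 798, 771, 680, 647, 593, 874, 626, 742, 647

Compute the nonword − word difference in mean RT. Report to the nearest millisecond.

60 ms

M(word) = 4542/7 = 648.857
M(nonword) = 6378/9 = 708.667
Difference = 708.667 − 648.857 = 59.810 ms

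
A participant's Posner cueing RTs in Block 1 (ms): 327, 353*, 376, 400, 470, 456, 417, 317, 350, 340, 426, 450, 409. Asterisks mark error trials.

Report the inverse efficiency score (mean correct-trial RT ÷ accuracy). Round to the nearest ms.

428 ms

Correct trials (n=12): 327, 376, 400, 470, 456, 417, 317, 350, 340, 426, 450, 409
Mean correct RT = 4738/12 = 394.8333 ms
Proportion correct = 12/13
IES = 394.8333 / (12/13) = 427.736 ms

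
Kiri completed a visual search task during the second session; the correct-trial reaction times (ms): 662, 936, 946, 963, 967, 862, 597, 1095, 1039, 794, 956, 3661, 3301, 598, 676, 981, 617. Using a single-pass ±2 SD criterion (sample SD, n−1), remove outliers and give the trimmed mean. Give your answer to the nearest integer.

n = 17, ΣRT = 19651, M = 1155.941
Σ(x−M)² = 12735836.94; s = √(12735836.94/16) = 892.183
Cutoffs: 1155.941 ± 2·892.183 → [-628.4, 2940.3]
Outside: 3301, 3661 → excluded.
Retained (n=15): Σ = 12689, mean = 12689/15 = 845.933

846 ms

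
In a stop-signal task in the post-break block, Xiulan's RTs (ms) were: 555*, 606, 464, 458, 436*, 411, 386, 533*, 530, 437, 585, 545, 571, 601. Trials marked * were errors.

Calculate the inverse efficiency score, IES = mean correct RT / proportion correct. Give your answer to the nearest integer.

647 ms

Correct trials (n=11): 606, 464, 458, 411, 386, 530, 437, 585, 545, 571, 601
Mean correct RT = 5594/11 = 508.5455 ms
Proportion correct = 11/14
IES = 508.5455 / (11/14) = 647.240 ms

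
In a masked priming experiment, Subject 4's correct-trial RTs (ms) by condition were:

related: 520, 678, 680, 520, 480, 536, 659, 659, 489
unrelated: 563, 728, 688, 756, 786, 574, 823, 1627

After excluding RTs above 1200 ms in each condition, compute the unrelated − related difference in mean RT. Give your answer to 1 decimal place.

unrelated: exclude 1627
M(related) = 5221/9 = 580.111
M(unrelated) = 4918/7 = 702.571
Difference = 702.571 − 580.111 = 122.460 ms

122.5 ms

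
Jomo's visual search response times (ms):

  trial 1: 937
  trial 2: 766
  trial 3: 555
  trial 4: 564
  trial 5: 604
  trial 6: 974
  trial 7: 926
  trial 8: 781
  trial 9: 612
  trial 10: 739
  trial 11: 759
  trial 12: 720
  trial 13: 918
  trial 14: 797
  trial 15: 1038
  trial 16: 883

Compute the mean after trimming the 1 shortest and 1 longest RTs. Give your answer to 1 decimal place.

Sorted: 555, 564, 604, 612, 720, 739, 759, 766, 781, 797, 883, 918, 926, 937, 974, 1038
Drop lowest 1 (555) and highest 1 (1038)
Remaining (n=14): Σ = 10980, mean = 10980/14 = 784.286

784.3 ms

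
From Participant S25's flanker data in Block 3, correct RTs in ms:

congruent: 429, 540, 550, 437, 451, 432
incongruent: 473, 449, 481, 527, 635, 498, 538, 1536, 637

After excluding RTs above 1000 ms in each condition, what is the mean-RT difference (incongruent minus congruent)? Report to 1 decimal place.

56.6 ms

incongruent: exclude 1536
M(congruent) = 2839/6 = 473.167
M(incongruent) = 4238/8 = 529.750
Difference = 529.750 − 473.167 = 56.583 ms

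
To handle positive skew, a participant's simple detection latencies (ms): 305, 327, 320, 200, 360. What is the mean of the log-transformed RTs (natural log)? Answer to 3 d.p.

5.693

ln(RT): 5.7203, 5.7900, 5.7683, 5.2983, 5.8861
Σ ln(RT) = 28.4630
Mean = 28.4630/5 = 5.69260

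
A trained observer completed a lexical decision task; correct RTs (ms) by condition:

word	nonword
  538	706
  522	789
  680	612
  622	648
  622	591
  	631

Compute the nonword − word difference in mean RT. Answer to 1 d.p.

66.0 ms

M(word) = 2984/5 = 596.800
M(nonword) = 3977/6 = 662.833
Difference = 662.833 − 596.800 = 66.033 ms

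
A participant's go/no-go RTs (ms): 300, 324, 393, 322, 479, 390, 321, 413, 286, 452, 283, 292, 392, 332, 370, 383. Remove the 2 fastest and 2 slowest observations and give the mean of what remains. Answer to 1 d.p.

352.7 ms

Sorted: 283, 286, 292, 300, 321, 322, 324, 332, 370, 383, 390, 392, 393, 413, 452, 479
Drop lowest 2 (283, 286) and highest 2 (452, 479)
Remaining (n=12): Σ = 4232, mean = 4232/12 = 352.667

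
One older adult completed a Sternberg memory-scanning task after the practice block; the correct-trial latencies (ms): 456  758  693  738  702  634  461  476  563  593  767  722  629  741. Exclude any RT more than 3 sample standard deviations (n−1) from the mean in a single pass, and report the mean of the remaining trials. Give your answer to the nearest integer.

n = 14, ΣRT = 8933, M = 638.071
Σ(x−M)² = 164270.93; s = √(164270.93/13) = 112.411
Cutoffs: 638.071 ± 3·112.411 → [300.8, 975.3]
No RTs fall outside the cutoffs; all 14 retained. Mean = 8933/14 = 638.071

638 ms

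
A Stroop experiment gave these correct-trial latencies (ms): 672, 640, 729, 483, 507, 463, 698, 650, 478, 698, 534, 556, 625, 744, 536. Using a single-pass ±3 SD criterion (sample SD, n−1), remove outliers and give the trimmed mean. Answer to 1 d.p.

600.9 ms

n = 15, ΣRT = 9013, M = 600.867
Σ(x−M)² = 132861.73; s = √(132861.73/14) = 97.417
Cutoffs: 600.867 ± 3·97.417 → [308.6, 893.1]
No RTs fall outside the cutoffs; all 15 retained. Mean = 9013/15 = 600.867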